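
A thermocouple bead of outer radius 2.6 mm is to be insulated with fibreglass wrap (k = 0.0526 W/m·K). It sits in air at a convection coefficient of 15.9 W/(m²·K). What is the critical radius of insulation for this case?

r_cr ≈ 6.62 mm

For a sphere r_cr = 2k/h = 2×0.0526/15.9
r_cr = 6.62 mm; since the bare radius (2.6 mm) is below r_cr, adding a thin layer of insulation will *increase* heat loss.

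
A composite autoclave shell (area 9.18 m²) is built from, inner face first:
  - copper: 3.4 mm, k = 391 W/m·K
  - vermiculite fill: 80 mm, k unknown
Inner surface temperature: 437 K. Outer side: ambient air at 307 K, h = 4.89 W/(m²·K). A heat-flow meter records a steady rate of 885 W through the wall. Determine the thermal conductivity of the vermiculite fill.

Treating each layer as a thermal resistance in series:
R_copper = L/(kA) = 0.0034/(391×9.18) = 9.472×10^-7 K/W
R_outer film = 1/(h_o·A) = 1/(4.89×9.18) = 0.02228 K/W
Sum of known resistances R_other = 0.02228 K/W
Total R = ΔT/Q = 130/885 = 0.1469 K/W
R_vermiculite fill = R_total − R_other = 0.1246 K/W
k = L/(R·A) = 0.08/(0.1246×9.18)

k ≈ 0.0699 W/(m·K)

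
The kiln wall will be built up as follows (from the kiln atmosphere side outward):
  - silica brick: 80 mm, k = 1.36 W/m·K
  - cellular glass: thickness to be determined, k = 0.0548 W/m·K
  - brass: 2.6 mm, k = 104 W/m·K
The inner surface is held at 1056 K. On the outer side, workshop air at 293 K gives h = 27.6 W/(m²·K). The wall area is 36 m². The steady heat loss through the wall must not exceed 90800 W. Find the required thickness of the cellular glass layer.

L ≈ 11.4 mm

Model the wall as resistances in series:
R_silica brick = L/(kA) = 0.08/(1.36×36) = 0.001634 K/W
R_brass = L/(kA) = 0.0026/(104×36) = 6.944×10^-7 K/W
R_outer film = 1/(h_o·A) = 1/(27.6×36) = 0.001006 K/W
Sum of the known resistances R_other = 0.002641 K/W
Required total resistance R_tot = ΔT/Q_allow = 763/90800 = 0.008403 K/W
R_cellular glass = R_tot − R_other = 0.005762 K/W
L = R·k·A = 0.005762×0.0548×36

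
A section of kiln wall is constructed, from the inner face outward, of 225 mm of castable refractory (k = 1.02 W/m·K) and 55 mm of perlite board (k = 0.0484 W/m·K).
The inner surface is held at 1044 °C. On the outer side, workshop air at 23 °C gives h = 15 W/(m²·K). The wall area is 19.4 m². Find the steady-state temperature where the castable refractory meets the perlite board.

Series thermal resistances:
R_castable refractory = L/(kA) = 0.225/(1.02×19.4) = 0.01137 K/W
R_perlite board = L/(kA) = 0.055/(0.0484×19.4) = 0.05858 K/W
R_outer film = 1/(h_o·A) = 1/(15×19.4) = 0.003436 K/W
R_total = 0.07338 K/W;  Q = ΔT/R_total = 1021/0.07338 = 13910 W
T_interface = T_inner − Q·ΣR(inner→interface) = 1044 − 13900×0.01137

T ≈ 886 °C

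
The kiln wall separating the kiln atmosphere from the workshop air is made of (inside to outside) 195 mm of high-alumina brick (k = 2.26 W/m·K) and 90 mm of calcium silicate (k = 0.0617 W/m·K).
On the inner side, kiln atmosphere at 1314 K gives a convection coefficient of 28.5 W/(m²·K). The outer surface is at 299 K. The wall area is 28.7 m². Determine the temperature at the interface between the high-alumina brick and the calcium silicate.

Thermal resistances in series:
R_inner film = 1/(h_i·A) = 1/(28.5×28.7) = 0.001223 K/W
R_high-alumina brick = L/(kA) = 0.195/(2.26×28.7) = 0.003006 K/W
R_calcium silicate = L/(kA) = 0.09/(0.0617×28.7) = 0.05082 K/W
R_total = 0.05505 K/W;  Q = ΔT/R_total = 1015/0.05505 = 18440 W
T_interface = T_inner − Q·ΣR(inner→interface) = 1314 − 18400×0.004229

T ≈ 1240 K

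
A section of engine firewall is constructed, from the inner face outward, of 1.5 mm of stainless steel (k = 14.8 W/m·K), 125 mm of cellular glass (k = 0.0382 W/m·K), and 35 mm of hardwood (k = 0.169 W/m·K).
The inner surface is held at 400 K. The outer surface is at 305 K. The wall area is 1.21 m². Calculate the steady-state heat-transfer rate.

Q ≈ 33 W

Series thermal resistances:
R_stainless steel = L/(kA) = 0.0015/(14.8×1.21) = 8.376×10^-5 K/W
R_cellular glass = L/(kA) = 0.125/(0.0382×1.21) = 2.704 K/W
R_hardwood = L/(kA) = 0.035/(0.169×1.21) = 0.1712 K/W
R_total = 2.876 K/W
Q = ΔT / R_total = 95 / 2.876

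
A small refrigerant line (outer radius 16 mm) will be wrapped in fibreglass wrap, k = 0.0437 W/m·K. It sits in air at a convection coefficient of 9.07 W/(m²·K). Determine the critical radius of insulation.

For a cylinder r_cr = k/h = 0.0437/9.07
r_cr = 4.82 mm; since the bare radius (16 mm) is above r_cr, any added insulation will reduce heat loss.

r_cr ≈ 4.82 mm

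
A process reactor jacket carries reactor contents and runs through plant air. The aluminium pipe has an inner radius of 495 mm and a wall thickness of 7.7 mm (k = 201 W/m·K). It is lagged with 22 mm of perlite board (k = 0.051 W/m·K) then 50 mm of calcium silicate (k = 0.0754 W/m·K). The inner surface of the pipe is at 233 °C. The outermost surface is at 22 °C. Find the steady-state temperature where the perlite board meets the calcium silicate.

Cylindrical conduction, so R = ln(r₂/r₁)/(2πkL) per layer, in series:
R_aluminium pipe wall = ln(502.7/495)/(2π×201×1) = 1.222×10^-5 K/W
R_perlite board = ln(524.7/502.7)/(2π×0.051×1) = 0.1337 K/W
R_calcium silicate = ln(574.7/524.7)/(2π×0.0754×1) = 0.1921 K/W
R_total = 0.3258 K/W
Q = ΔT/R_total = 211/0.3258
Q = 648 W/m
T_interface = T_inner − Q·ΣR(inner→interface) = 233 − 648×0.1337

T ≈ 146 °C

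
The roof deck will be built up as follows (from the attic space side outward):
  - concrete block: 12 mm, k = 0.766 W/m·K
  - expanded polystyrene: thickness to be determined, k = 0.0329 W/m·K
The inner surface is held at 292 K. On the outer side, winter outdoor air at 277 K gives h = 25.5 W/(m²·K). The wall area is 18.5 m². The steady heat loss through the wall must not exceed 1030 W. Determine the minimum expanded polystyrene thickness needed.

Series thermal resistances:
R_concrete block = L/(kA) = 0.012/(0.766×18.5) = 8.468×10^-4 K/W
R_outer film = 1/(h_o·A) = 1/(25.5×18.5) = 0.00212 K/W
Sum of the known resistances R_other = 0.002967 K/W
Required total resistance R_tot = ΔT/Q_allow = 15/1030 = 0.01456 K/W
R_expanded polystyrene = R_tot − R_other = 0.0116 K/W
L = R·k·A = 0.0116×0.0329×18.5

L ≈ 7.06 mm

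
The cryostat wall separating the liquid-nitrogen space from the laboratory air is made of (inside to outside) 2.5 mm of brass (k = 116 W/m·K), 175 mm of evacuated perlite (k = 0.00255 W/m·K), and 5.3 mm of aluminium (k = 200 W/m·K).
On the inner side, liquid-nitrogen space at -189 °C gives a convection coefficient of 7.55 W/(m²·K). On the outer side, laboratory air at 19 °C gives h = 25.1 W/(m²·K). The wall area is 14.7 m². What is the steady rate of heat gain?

Q ≈ 44.4 W

Thermal resistances in series:
R_inner film = 1/(h_i·A) = 1/(7.55×14.7) = 0.00901 K/W
R_brass = L/(kA) = 0.0025/(116×14.7) = 1.466×10^-6 K/W
R_evacuated perlite = L/(kA) = 0.175/(0.00255×14.7) = 4.669 K/W
R_aluminium = L/(kA) = 0.0053/(200×14.7) = 1.803×10^-6 K/W
R_outer film = 1/(h_o·A) = 1/(25.1×14.7) = 0.00271 K/W
R_total = 4.68 K/W
Q = ΔT / R_total = 208 / 4.68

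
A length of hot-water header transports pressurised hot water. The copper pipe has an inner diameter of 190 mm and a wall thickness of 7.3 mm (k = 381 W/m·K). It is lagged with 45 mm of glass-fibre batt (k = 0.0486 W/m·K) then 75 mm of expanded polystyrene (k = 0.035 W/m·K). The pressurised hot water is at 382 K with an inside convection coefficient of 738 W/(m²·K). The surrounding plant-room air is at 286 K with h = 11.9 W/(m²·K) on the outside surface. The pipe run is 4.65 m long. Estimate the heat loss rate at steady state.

Q ≈ 143 W

Cylindrical conduction, so R = ln(r₂/r₁)/(2πkL) per layer, in series:
R_inner film = 1/(h_i·2πr₁L) = 1/(738×2π×0.095×4.65) = 4.882×10^-4 K/W
R_copper pipe wall = ln(102.3/95)/(2π×381×4.65) = 6.651×10^-6 K/W
R_glass-fibre batt = ln(147.3/102.3)/(2π×0.0486×4.65) = 0.2567 K/W
R_expanded polystyrene = ln(222.3/147.3)/(2π×0.035×4.65) = 0.4025 K/W
R_outer film = 1/(h_o·2πr_oL) = 1/(11.9×2π×0.2223×4.65) = 0.01294 K/W
R_total = 0.6726 K/W
Q = ΔT/R_total = 96/0.6726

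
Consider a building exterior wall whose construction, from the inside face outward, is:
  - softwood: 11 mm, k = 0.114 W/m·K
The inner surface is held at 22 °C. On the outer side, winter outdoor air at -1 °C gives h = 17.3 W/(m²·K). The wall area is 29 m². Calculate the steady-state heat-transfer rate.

Q ≈ 4320 W

Thermal resistances in series:
R_softwood = L/(kA) = 0.011/(0.114×29) = 0.003327 K/W
R_outer film = 1/(h_o·A) = 1/(17.3×29) = 0.001993 K/W
R_total = 0.005321 K/W
Q = ΔT / R_total = 23 / 0.005321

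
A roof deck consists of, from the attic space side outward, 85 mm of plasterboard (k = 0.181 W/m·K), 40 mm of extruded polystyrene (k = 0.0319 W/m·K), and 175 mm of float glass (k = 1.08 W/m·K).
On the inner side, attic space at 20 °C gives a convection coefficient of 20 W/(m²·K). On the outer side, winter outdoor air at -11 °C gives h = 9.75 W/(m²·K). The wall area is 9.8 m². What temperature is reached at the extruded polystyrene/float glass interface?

Treating each layer as a thermal resistance in series:
R_inner film = 1/(h_i·A) = 1/(20×9.8) = 0.005102 K/W
R_plasterboard = L/(kA) = 0.085/(0.181×9.8) = 0.04792 K/W
R_extruded polystyrene = L/(kA) = 0.04/(0.0319×9.8) = 0.128 K/W
R_float glass = L/(kA) = 0.175/(1.08×9.8) = 0.01653 K/W
R_outer film = 1/(h_o·A) = 1/(9.75×9.8) = 0.01047 K/W
R_total = 0.208 K/W;  Q = ΔT/R_total = 31/0.208 = 149.1 W
T_interface = T_inner − Q·ΣR(inner→interface) = 20 − 149×0.181

T ≈ -6.98 °C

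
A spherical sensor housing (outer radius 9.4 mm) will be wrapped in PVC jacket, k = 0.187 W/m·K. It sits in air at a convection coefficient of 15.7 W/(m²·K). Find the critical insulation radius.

r_cr ≈ 23.8 mm

For a sphere r_cr = 2k/h = 2×0.187/15.7
r_cr = 23.8 mm; since the bare radius (9.4 mm) is below r_cr, adding a thin layer of insulation will *increase* heat loss.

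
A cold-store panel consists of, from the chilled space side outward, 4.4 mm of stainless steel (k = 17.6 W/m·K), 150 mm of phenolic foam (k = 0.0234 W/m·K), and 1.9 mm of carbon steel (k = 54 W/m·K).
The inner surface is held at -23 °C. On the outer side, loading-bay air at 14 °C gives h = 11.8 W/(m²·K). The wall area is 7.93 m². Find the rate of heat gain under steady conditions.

Q ≈ 45.2 W

Thermal resistances in series:
R_stainless steel = L/(kA) = 0.0044/(17.6×7.93) = 3.153×10^-5 K/W
R_phenolic foam = L/(kA) = 0.15/(0.0234×7.93) = 0.8084 K/W
R_carbon steel = L/(kA) = 0.0019/(54×7.93) = 4.437×10^-6 K/W
R_outer film = 1/(h_o·A) = 1/(11.8×7.93) = 0.01069 K/W
R_total = 0.8191 K/W
Q = ΔT / R_total = 37 / 0.8191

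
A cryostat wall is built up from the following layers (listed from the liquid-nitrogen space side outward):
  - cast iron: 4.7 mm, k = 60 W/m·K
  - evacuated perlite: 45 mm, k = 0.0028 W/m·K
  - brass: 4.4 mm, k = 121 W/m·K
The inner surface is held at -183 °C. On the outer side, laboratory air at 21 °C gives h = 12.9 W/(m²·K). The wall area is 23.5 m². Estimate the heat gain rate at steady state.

Model the wall as resistances in series:
R_cast iron = L/(kA) = 0.0047/(60×23.5) = 3.333×10^-6 K/W
R_evacuated perlite = L/(kA) = 0.045/(0.0028×23.5) = 0.6839 K/W
R_brass = L/(kA) = 0.0044/(121×23.5) = 1.547×10^-6 K/W
R_outer film = 1/(h_o·A) = 1/(12.9×23.5) = 0.003299 K/W
R_total = 0.6872 K/W
Q = ΔT / R_total = 204 / 0.6872

Q ≈ 297 W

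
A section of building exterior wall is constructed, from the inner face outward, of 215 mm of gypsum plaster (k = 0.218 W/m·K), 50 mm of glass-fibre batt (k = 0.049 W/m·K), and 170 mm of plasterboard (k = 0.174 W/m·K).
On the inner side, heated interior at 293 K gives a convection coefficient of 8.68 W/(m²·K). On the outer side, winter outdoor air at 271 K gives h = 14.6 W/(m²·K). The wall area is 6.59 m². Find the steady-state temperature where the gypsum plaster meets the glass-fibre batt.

Model the wall as resistances in series:
R_inner film = 1/(h_i·A) = 1/(8.68×6.59) = 0.01748 K/W
R_gypsum plaster = L/(kA) = 0.215/(0.218×6.59) = 0.1497 K/W
R_glass-fibre batt = L/(kA) = 0.05/(0.049×6.59) = 0.1548 K/W
R_plasterboard = L/(kA) = 0.17/(0.174×6.59) = 0.1483 K/W
R_outer film = 1/(h_o·A) = 1/(14.6×6.59) = 0.01039 K/W
R_total = 0.4806 K/W;  Q = ΔT/R_total = 22/0.4806 = 45.77 W
T_interface = T_inner − Q·ΣR(inner→interface) = 293 − 45.8×0.1671

T ≈ 285 K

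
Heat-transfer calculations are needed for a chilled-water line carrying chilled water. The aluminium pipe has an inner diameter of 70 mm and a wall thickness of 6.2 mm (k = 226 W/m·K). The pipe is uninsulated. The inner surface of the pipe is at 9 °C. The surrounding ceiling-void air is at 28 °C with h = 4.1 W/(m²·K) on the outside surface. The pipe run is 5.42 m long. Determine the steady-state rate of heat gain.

Q ≈ 109 W

Treating each annulus and film as a series resistance:
R_aluminium pipe wall = ln(41.2/35)/(2π×226×5.42) = 2.119×10^-5 K/W
R_outer film = 1/(h_o·2πr_oL) = 1/(4.1×2π×0.0412×5.42) = 0.1738 K/W
R_total = 0.1739 K/W
Q = ΔT/R_total = 19/0.1739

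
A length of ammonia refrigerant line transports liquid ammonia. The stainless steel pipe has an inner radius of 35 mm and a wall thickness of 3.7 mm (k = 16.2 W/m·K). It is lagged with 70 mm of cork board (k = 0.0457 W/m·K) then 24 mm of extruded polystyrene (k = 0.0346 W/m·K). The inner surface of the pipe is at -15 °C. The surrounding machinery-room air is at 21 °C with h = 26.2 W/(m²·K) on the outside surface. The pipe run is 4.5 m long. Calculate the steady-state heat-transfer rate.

Treating each annulus and film as a series resistance:
R_stainless steel pipe wall = ln(38.7/35)/(2π×16.2×4.5) = 2.194×10^-4 K/W
R_cork board = ln(108.7/38.7)/(2π×0.0457×4.5) = 0.7993 K/W
R_extruded polystyrene = ln(132.7/108.7)/(2π×0.0346×4.5) = 0.2039 K/W
R_outer film = 1/(h_o·2πr_oL) = 1/(26.2×2π×0.1327×4.5) = 0.01017 K/W
R_total = 1.014 K/W
Q = ΔT/R_total = 36/1.014

Q ≈ 35.5 W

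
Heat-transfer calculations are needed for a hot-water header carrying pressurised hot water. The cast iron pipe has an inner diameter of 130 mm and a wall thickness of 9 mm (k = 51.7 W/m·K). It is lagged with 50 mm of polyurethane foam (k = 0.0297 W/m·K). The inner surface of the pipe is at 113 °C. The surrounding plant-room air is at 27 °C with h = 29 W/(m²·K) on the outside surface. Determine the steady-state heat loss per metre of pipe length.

q′ ≈ 30.6 W/m

Radial resistances (cylindrical: R_cond = ln(r_o/r_i)/(2πkL), R_conv = 1/(h·2πrL)):
R_cast iron pipe wall = ln(74/65)/(2π×51.7×1) = 3.992×10^-4 K/W
R_polyurethane foam = ln(124/74)/(2π×0.0297×1) = 2.766 K/W
R_outer film = 1/(h_o·2πr_oL) = 1/(29×2π×0.124×1) = 0.04426 K/W
R_total = 2.811 K/W
Q = ΔT/R_total = 86/2.811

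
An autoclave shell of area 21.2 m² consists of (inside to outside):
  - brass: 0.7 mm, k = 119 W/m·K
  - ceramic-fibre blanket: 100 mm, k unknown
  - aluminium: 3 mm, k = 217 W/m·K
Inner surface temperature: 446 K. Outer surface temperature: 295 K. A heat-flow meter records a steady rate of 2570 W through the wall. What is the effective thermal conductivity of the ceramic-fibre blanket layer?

Model the wall as resistances in series:
R_brass = L/(kA) = 0.0007/(119×21.2) = 2.775×10^-7 K/W
R_aluminium = L/(kA) = 0.003/(217×21.2) = 6.521×10^-7 K/W
Sum of known resistances R_other = 9.296×10^-7 K/W
Total R = ΔT/Q = 151/2570 = 0.05875 K/W
R_ceramic-fibre blanket = R_total − R_other = 0.05875 K/W
k = L/(R·A) = 0.1/(0.05875×21.2)

k ≈ 0.0803 W/(m·K)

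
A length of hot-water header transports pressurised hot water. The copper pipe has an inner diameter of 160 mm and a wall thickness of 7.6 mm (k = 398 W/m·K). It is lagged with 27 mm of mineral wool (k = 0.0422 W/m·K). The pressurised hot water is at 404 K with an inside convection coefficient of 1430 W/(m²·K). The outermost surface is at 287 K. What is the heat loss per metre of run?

Cylindrical conduction, so R = ln(r₂/r₁)/(2πkL) per layer, in series:
R_inner film = 1/(h_i·2πr₁L) = 1/(1430×2π×0.08×1) = 0.001391 K/W
R_copper pipe wall = ln(87.6/80)/(2π×398×1) = 3.629×10^-5 K/W
R_mineral wool = ln(114.6/87.6)/(2π×0.0422×1) = 1.013 K/W
R_total = 1.015 K/W
Q = ΔT/R_total = 117/1.015

q′ ≈ 115 W/m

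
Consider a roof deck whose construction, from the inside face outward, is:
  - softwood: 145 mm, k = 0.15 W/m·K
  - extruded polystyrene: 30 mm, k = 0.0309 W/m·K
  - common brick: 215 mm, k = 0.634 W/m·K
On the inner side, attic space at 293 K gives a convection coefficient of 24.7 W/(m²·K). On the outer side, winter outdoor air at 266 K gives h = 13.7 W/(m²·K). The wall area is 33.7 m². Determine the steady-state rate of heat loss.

Q ≈ 381 W

Treating each layer as a thermal resistance in series:
R_inner film = 1/(h_i·A) = 1/(24.7×33.7) = 0.001201 K/W
R_softwood = L/(kA) = 0.145/(0.15×33.7) = 0.02868 K/W
R_extruded polystyrene = L/(kA) = 0.03/(0.0309×33.7) = 0.02881 K/W
R_common brick = L/(kA) = 0.215/(0.634×33.7) = 0.01006 K/W
R_outer film = 1/(h_o·A) = 1/(13.7×33.7) = 0.002166 K/W
R_total = 0.07092 K/W
Q = ΔT / R_total = 27 / 0.07092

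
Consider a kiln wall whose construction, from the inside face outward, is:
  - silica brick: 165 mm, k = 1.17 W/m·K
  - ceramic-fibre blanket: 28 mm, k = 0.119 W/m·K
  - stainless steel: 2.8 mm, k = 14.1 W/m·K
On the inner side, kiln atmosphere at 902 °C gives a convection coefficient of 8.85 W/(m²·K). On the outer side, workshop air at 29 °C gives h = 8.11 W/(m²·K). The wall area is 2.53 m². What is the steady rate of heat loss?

Treating each layer as a thermal resistance in series:
R_inner film = 1/(h_i·A) = 1/(8.85×2.53) = 0.04466 K/W
R_silica brick = L/(kA) = 0.165/(1.17×2.53) = 0.05574 K/W
R_ceramic-fibre blanket = L/(kA) = 0.028/(0.119×2.53) = 0.093 K/W
R_stainless steel = L/(kA) = 0.0028/(14.1×2.53) = 7.849×10^-5 K/W
R_outer film = 1/(h_o·A) = 1/(8.11×2.53) = 0.04874 K/W
R_total = 0.2422 K/W
Q = ΔT / R_total = 873 / 0.2422

Q ≈ 3600 W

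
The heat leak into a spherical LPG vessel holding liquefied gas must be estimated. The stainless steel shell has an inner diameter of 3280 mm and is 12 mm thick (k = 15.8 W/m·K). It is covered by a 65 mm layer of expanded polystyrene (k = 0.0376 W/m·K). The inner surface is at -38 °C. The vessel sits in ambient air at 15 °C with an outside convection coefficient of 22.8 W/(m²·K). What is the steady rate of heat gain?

For a spherical shell R = (1/r₁ − 1/r₂)/(4πk); film R = 1/(h·4πr²). In series:
R_stainless steel shell = (1/1.64 − 1/1.652)/(4π×15.8) = 2.231×10^-5 K/W
R_expanded polystyrene = (1/1.652 − 1/1.717)/(4π×0.0376) = 0.0485 K/W
R_outer film = 1/(h·4πr_o²) = 1/(22.8×4π×1.717²) = 0.001184 K/W
R_total = 0.04971 K/W
Q = ΔT/R_total = 53/0.04971

Q ≈ 1070 W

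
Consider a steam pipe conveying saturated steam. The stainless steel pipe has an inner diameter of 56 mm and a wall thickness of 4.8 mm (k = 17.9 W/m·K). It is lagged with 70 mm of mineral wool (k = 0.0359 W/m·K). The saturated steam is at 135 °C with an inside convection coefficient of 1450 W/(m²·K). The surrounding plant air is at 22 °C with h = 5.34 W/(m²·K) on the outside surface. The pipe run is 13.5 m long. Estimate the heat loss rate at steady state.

Cylindrical conduction, so R = ln(r₂/r₁)/(2πkL) per layer, in series:
R_inner film = 1/(h_i·2πr₁L) = 1/(1450×2π×0.028×13.5) = 2.904×10^-4 K/W
R_stainless steel pipe wall = ln(32.8/28)/(2π×17.9×13.5) = 1.042×10^-4 K/W
R_mineral wool = ln(102.8/32.8)/(2π×0.0359×13.5) = 0.3751 K/W
R_outer film = 1/(h_o·2πr_oL) = 1/(5.34×2π×0.1028×13.5) = 0.02148 K/W
R_total = 0.397 K/W
Q = ΔT/R_total = 113/0.397

Q ≈ 285 W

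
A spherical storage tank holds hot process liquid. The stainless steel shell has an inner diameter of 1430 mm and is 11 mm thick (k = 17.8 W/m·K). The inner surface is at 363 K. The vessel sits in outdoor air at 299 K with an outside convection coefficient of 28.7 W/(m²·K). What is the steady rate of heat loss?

For a spherical shell R = (1/r₁ − 1/r₂)/(4πk); film R = 1/(h·4πr²). In series:
R_stainless steel shell = (1/0.715 − 1/0.726)/(4π×17.8) = 9.474×10^-5 K/W
R_outer film = 1/(h·4πr_o²) = 1/(28.7×4π×0.726²) = 0.005261 K/W
R_total = 0.005355 K/W
Q = ΔT/R_total = 64/0.005355

Q ≈ 12000 W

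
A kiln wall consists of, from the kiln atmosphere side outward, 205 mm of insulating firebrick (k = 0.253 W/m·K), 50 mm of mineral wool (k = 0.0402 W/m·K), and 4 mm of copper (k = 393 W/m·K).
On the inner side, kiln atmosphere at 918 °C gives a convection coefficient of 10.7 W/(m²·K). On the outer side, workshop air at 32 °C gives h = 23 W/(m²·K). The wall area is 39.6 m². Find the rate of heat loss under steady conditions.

Q ≈ 16000 W

Series thermal resistances:
R_inner film = 1/(h_i·A) = 1/(10.7×39.6) = 0.00236 K/W
R_insulating firebrick = L/(kA) = 0.205/(0.253×39.6) = 0.02046 K/W
R_mineral wool = L/(kA) = 0.05/(0.0402×39.6) = 0.03141 K/W
R_copper = L/(kA) = 0.004/(393×39.6) = 2.57×10^-7 K/W
R_outer film = 1/(h_o·A) = 1/(23×39.6) = 0.001098 K/W
R_total = 0.05533 K/W
Q = ΔT / R_total = 886 / 0.05533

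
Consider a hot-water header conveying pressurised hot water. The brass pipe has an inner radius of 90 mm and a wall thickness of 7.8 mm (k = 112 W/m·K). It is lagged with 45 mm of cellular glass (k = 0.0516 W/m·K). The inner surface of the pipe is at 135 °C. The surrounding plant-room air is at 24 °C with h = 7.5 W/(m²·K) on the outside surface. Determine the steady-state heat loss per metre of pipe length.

q′ ≈ 84.3 W/m

Radial resistances (cylindrical: R_cond = ln(r_o/r_i)/(2πkL), R_conv = 1/(h·2πrL)):
R_brass pipe wall = ln(97.8/90)/(2π×112×1) = 1.181×10^-4 K/W
R_cellular glass = ln(142.8/97.8)/(2π×0.0516×1) = 1.168 K/W
R_outer film = 1/(h_o·2πr_oL) = 1/(7.5×2π×0.1428×1) = 0.1486 K/W
R_total = 1.316 K/W
Q = ΔT/R_total = 111/1.316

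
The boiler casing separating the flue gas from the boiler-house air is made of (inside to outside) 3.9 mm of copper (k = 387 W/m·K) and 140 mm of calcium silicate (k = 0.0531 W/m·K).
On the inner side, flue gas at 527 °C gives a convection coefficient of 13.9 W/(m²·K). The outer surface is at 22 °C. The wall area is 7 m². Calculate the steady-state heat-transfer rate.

Q ≈ 1310 W

Series thermal resistances:
R_inner film = 1/(h_i·A) = 1/(13.9×7) = 0.01028 K/W
R_copper = L/(kA) = 0.0039/(387×7) = 1.44×10^-6 K/W
R_calcium silicate = L/(kA) = 0.14/(0.0531×7) = 0.3766 K/W
R_total = 0.3869 K/W
Q = ΔT / R_total = 505 / 0.3869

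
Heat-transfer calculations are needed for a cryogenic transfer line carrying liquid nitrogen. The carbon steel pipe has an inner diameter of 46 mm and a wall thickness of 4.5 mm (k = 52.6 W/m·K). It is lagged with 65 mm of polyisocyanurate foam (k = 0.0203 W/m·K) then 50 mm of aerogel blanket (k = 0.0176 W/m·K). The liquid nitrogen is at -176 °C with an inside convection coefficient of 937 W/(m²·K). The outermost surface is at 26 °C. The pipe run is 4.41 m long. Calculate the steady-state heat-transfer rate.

Q ≈ 66.4 W

Per-layer cylindrical resistances, series-summed:
R_inner film = 1/(h_i·2πr₁L) = 1/(937×2π×0.023×4.41) = 0.001675 K/W
R_carbon steel pipe wall = ln(27.5/23)/(2π×52.6×4.41) = 1.226×10^-4 K/W
R_polyisocyanurate foam = ln(92.5/27.5)/(2π×0.0203×4.41) = 2.157 K/W
R_aerogel blanket = ln(142.5/92.5)/(2π×0.0176×4.41) = 0.8861 K/W
R_total = 3.044 K/W
Q = ΔT/R_total = 202/3.044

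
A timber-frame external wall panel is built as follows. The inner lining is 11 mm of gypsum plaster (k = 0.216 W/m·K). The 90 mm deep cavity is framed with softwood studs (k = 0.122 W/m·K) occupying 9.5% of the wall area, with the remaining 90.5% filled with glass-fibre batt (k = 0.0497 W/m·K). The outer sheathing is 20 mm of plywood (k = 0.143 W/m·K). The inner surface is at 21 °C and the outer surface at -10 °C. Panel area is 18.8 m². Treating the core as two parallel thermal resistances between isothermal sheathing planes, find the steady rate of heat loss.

Sheathing layers in series; stud and cavity paths in parallel between them.
R_inner = 0.011/(0.216×18.8) = 0.002709 K/W
R_stud  = 0.09/(0.122×0.095×18.8) = 0.413 K/W
R_cav   = 0.09/(0.0497×0.905×18.8) = 0.1064 K/W
1/R_core = 1/R_stud + 1/R_cav → R_core = 0.08463 K/W
R_outer = 0.02/(0.143×18.8) = 0.007439 K/W
R_total = 0.09478 K/W
Q = ΔT/R_total = 31/0.09478

Q ≈ 327 W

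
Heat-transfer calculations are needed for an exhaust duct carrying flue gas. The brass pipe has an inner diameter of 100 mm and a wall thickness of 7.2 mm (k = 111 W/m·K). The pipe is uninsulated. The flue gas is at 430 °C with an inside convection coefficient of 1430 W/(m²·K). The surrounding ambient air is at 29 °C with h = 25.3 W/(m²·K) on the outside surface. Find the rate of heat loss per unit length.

q′ ≈ 3570 W/m

Treating each annulus and film as a series resistance:
R_inner film = 1/(h_i·2πr₁L) = 1/(1430×2π×0.05×1) = 0.002226 K/W
R_brass pipe wall = ln(57.2/50)/(2π×111×1) = 1.929×10^-4 K/W
R_outer film = 1/(h_o·2πr_oL) = 1/(25.3×2π×0.0572×1) = 0.11 K/W
R_total = 0.1124 K/W
Q = ΔT/R_total = 401/0.1124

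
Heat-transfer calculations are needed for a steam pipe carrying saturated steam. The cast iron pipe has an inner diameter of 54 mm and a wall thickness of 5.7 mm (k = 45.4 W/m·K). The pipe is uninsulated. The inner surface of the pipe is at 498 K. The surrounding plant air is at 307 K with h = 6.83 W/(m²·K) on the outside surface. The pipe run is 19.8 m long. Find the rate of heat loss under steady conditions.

Q ≈ 5300 W

Treating each annulus and film as a series resistance:
R_cast iron pipe wall = ln(32.7/27)/(2π×45.4×19.8) = 3.391×10^-5 K/W
R_outer film = 1/(h_o·2πr_oL) = 1/(6.83×2π×0.0327×19.8) = 0.03599 K/W
R_total = 0.03602 K/W
Q = ΔT/R_total = 191/0.03602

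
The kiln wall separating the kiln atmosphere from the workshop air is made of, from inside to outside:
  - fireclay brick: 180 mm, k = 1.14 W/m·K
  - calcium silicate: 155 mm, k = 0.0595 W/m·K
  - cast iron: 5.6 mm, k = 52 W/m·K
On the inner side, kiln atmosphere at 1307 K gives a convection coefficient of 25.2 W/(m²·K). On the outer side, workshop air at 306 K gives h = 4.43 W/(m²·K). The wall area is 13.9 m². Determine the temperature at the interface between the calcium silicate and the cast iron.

T ≈ 381 K

Model the wall as resistances in series:
R_inner film = 1/(h_i·A) = 1/(25.2×13.9) = 0.002855 K/W
R_fireclay brick = L/(kA) = 0.18/(1.14×13.9) = 0.01136 K/W
R_calcium silicate = L/(kA) = 0.155/(0.0595×13.9) = 0.1874 K/W
R_cast iron = L/(kA) = 0.0056/(52×13.9) = 7.748×10^-6 K/W
R_outer film = 1/(h_o·A) = 1/(4.43×13.9) = 0.01624 K/W
R_total = 0.2179 K/W;  Q = ΔT/R_total = 1001/0.2179 = 4594 W
T_interface = T_inner − Q·ΣR(inner→interface) = 1307 − 4590×0.2016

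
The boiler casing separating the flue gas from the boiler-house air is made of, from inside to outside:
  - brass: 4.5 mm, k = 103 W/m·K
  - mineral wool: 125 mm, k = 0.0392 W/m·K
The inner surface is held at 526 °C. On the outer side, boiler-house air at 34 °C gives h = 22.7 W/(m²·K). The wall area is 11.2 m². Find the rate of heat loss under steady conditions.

Q ≈ 1700 W

Treating each layer as a thermal resistance in series:
R_brass = L/(kA) = 0.0045/(103×11.2) = 3.901×10^-6 K/W
R_mineral wool = L/(kA) = 0.125/(0.0392×11.2) = 0.2847 K/W
R_outer film = 1/(h_o·A) = 1/(22.7×11.2) = 0.003933 K/W
R_total = 0.2886 K/W
Q = ΔT / R_total = 492 / 0.2886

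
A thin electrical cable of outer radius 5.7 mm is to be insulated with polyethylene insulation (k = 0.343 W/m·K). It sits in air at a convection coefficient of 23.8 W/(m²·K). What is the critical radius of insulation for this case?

For a cylinder r_cr = k/h = 0.343/23.8
r_cr = 14.4 mm; since the bare radius (5.7 mm) is below r_cr, adding a thin layer of insulation will *increase* heat loss.

r_cr ≈ 14.4 mm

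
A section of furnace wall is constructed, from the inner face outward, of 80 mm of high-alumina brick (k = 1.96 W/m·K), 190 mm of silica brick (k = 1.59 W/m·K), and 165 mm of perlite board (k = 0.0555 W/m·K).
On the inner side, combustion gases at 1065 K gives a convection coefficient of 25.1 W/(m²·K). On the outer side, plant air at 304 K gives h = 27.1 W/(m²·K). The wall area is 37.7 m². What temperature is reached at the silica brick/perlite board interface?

T ≈ 1020 K

Treating each layer as a thermal resistance in series:
R_inner film = 1/(h_i·A) = 1/(25.1×37.7) = 0.001057 K/W
R_high-alumina brick = L/(kA) = 0.08/(1.96×37.7) = 0.001083 K/W
R_silica brick = L/(kA) = 0.19/(1.59×37.7) = 0.00317 K/W
R_perlite board = L/(kA) = 0.165/(0.0555×37.7) = 0.07886 K/W
R_outer film = 1/(h_o·A) = 1/(27.1×37.7) = 9.788×10^-4 K/W
R_total = 0.08515 K/W;  Q = ΔT/R_total = 761/0.08515 = 8938 W
T_interface = T_inner − Q·ΣR(inner→interface) = 1065 − 8940×0.005309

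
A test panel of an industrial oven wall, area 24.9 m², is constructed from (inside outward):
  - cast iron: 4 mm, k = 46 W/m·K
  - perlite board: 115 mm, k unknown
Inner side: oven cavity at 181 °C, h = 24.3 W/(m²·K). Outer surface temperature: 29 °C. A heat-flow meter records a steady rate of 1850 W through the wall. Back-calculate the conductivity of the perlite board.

k ≈ 0.0574 W/(m·K)

Model the wall as resistances in series:
R_inner film = 1/(h_i·A) = 1/(24.3×24.9) = 0.001653 K/W
R_cast iron = L/(kA) = 0.004/(46×24.9) = 3.492×10^-6 K/W
Sum of known resistances R_other = 0.001656 K/W
Total R = ΔT/Q = 152/1850 = 0.08216 K/W
R_perlite board = R_total − R_other = 0.08051 K/W
k = L/(R·A) = 0.115/(0.08051×24.9)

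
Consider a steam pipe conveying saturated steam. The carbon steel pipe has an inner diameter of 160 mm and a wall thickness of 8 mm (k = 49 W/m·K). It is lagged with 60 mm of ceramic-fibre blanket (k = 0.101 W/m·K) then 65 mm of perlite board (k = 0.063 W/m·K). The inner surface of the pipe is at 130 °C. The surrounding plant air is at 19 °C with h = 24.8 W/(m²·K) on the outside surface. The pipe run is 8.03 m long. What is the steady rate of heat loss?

Q ≈ 504 W

Treating each annulus and film as a series resistance:
R_carbon steel pipe wall = ln(88/80)/(2π×49×8.03) = 3.855×10^-5 K/W
R_ceramic-fibre blanket = ln(148/88)/(2π×0.101×8.03) = 0.102 K/W
R_perlite board = ln(213/148)/(2π×0.063×8.03) = 0.1145 K/W
R_outer film = 1/(h_o·2πr_oL) = 1/(24.8×2π×0.213×8.03) = 0.003752 K/W
R_total = 0.2204 K/W
Q = ΔT/R_total = 111/0.2204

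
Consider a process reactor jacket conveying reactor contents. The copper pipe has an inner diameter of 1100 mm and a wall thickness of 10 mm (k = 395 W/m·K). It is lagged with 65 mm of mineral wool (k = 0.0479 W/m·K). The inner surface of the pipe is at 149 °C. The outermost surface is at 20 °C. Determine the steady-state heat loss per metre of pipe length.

Treating each annulus and film as a series resistance:
R_copper pipe wall = ln(560/550)/(2π×395×1) = 7.26×10^-6 K/W
R_mineral wool = ln(625/560)/(2π×0.0479×1) = 0.3649 K/W
R_total = 0.3649 K/W
Q = ΔT/R_total = 129/0.3649

q′ ≈ 354 W/m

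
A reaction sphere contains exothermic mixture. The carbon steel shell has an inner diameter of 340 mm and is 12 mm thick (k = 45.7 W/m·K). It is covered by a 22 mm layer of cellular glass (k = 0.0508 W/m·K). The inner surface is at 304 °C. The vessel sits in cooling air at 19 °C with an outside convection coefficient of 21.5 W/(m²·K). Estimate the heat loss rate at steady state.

Q ≈ 280 W

Each spherical layer contributes R = (1/r_i − 1/r_o)/(4πk):
R_carbon steel shell = (1/0.17 − 1/0.182)/(4π×45.7) = 6.754×10^-4 K/W
R_cellular glass = (1/0.182 − 1/0.204)/(4π×0.0508) = 0.9282 K/W
R_outer film = 1/(h·4πr_o²) = 1/(21.5×4π×0.204²) = 0.08894 K/W
R_total = 1.018 K/W
Q = ΔT/R_total = 285/1.018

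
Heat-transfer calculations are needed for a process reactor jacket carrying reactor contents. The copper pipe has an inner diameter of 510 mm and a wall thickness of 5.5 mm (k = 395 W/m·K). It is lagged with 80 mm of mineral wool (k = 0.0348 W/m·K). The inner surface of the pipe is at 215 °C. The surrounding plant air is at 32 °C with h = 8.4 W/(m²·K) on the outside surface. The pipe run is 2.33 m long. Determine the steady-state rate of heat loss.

Q ≈ 333 W

Radial resistances (cylindrical: R_cond = ln(r_o/r_i)/(2πkL), R_conv = 1/(h·2πrL)):
R_copper pipe wall = ln(260.5/255)/(2π×395×2.33) = 3.69×10^-6 K/W
R_mineral wool = ln(340.5/260.5)/(2π×0.0348×2.33) = 0.5257 K/W
R_outer film = 1/(h_o·2πr_oL) = 1/(8.4×2π×0.3405×2.33) = 0.02388 K/W
R_total = 0.5496 K/W
Q = ΔT/R_total = 183/0.5496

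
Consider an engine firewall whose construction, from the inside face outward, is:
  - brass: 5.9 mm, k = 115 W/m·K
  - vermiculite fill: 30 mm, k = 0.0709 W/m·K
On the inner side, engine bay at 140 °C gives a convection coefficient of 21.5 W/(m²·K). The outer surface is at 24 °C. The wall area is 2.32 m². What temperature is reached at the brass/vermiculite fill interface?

T ≈ 129 °C

Treating each layer as a thermal resistance in series:
R_inner film = 1/(h_i·A) = 1/(21.5×2.32) = 0.02005 K/W
R_brass = L/(kA) = 0.0059/(115×2.32) = 2.211×10^-5 K/W
R_vermiculite fill = L/(kA) = 0.03/(0.0709×2.32) = 0.1824 K/W
R_total = 0.2025 K/W;  Q = ΔT/R_total = 116/0.2025 = 573 W
T_interface = T_inner − Q·ΣR(inner→interface) = 140 − 573×0.02007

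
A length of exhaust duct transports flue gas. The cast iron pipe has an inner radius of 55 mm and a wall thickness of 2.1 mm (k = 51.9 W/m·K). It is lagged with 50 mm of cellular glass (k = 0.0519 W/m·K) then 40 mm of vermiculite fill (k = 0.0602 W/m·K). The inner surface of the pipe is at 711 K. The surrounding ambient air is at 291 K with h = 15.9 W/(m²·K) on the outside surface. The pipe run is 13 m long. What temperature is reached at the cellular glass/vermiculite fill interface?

T ≈ 425 K

For a radial system each layer contributes R = ln(r_out/r_in)/(2πkL); films add R = 1/(hA).
R_cast iron pipe wall = ln(57.1/55)/(2π×51.9×13) = 8.839×10^-6 K/W
R_cellular glass = ln(107.1/57.1)/(2π×0.0519×13) = 0.1484 K/W
R_vermiculite fill = ln(147.1/107.1)/(2π×0.0602×13) = 0.06454 K/W
R_outer film = 1/(h_o·2πr_oL) = 1/(15.9×2π×0.1471×13) = 0.005234 K/W
R_total = 0.2181 K/W
Q = ΔT/R_total = 420/0.2181
Q = 1930 W
T_interface = T_inner − Q·ΣR(inner→interface) = 711 − 1930×0.1484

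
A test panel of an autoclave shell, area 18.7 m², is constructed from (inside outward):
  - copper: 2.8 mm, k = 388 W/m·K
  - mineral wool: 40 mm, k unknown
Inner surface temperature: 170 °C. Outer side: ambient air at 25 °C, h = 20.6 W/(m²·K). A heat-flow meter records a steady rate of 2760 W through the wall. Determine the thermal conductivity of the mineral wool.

Model the wall as resistances in series:
R_copper = L/(kA) = 0.0028/(388×18.7) = 3.859×10^-7 K/W
R_outer film = 1/(h_o·A) = 1/(20.6×18.7) = 0.002596 K/W
Sum of known resistances R_other = 0.002596 K/W
Total R = ΔT/Q = 145/2760 = 0.05254 K/W
R_mineral wool = R_total − R_other = 0.04994 K/W
k = L/(R·A) = 0.04/(0.04994×18.7)

k ≈ 0.0428 W/(m·K)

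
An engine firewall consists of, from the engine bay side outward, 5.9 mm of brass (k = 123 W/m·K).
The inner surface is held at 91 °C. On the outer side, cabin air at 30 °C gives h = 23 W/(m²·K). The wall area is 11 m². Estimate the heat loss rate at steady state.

Series thermal resistances:
R_brass = L/(kA) = 0.0059/(123×11) = 4.361×10^-6 K/W
R_outer film = 1/(h_o·A) = 1/(23×11) = 0.003953 K/W
R_total = 0.003957 K/W
Q = ΔT / R_total = 61 / 0.003957

Q ≈ 15400 W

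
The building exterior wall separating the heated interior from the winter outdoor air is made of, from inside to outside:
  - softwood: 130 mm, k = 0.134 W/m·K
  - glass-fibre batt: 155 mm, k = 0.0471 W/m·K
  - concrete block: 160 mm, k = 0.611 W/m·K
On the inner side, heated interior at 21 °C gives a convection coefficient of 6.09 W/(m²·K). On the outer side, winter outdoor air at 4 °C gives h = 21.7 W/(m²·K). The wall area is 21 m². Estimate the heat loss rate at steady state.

Q ≈ 75.4 W

Series thermal resistances:
R_inner film = 1/(h_i·A) = 1/(6.09×21) = 0.007819 K/W
R_softwood = L/(kA) = 0.13/(0.134×21) = 0.0462 K/W
R_glass-fibre batt = L/(kA) = 0.155/(0.0471×21) = 0.1567 K/W
R_concrete block = L/(kA) = 0.16/(0.611×21) = 0.01247 K/W
R_outer film = 1/(h_o·A) = 1/(21.7×21) = 0.002194 K/W
R_total = 0.2254 K/W
Q = ΔT / R_total = 17 / 0.2254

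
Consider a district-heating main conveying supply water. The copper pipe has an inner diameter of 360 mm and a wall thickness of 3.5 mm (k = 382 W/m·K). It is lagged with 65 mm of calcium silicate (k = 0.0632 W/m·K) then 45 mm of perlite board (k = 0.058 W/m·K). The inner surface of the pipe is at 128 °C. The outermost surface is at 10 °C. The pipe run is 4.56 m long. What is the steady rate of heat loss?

Q ≈ 441 W

Per-layer cylindrical resistances, series-summed:
R_copper pipe wall = ln(183.5/180)/(2π×382×4.56) = 1.76×10^-6 K/W
R_calcium silicate = ln(248.5/183.5)/(2π×0.0632×4.56) = 0.1675 K/W
R_perlite board = ln(293.5/248.5)/(2π×0.058×4.56) = 0.1002 K/W
R_total = 0.2676 K/W
Q = ΔT/R_total = 118/0.2676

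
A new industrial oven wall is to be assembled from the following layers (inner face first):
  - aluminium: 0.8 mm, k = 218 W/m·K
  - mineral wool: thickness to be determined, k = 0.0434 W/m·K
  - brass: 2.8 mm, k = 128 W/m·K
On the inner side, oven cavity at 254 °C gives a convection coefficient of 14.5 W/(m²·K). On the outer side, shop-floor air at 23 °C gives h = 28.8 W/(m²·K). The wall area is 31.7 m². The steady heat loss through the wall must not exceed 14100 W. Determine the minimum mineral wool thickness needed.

L ≈ 18 mm

Series thermal resistances:
R_inner film = 1/(h_i·A) = 1/(14.5×31.7) = 0.002176 K/W
R_aluminium = L/(kA) = 0.0008/(218×31.7) = 1.158×10^-7 K/W
R_brass = L/(kA) = 0.0028/(128×31.7) = 6.901×10^-7 K/W
R_outer film = 1/(h_o·A) = 1/(28.8×31.7) = 0.001095 K/W
Sum of the known resistances R_other = 0.003272 K/W
Required total resistance R_tot = ΔT/Q_allow = 231/14100 = 0.01638 K/W
R_mineral wool = R_tot − R_other = 0.01311 K/W
L = R·k·A = 0.01311×0.0434×31.7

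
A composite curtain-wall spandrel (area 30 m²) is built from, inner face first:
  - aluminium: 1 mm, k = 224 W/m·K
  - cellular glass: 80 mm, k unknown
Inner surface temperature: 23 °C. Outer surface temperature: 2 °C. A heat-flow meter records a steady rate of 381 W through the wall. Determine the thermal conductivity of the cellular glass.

k ≈ 0.0484 W/(m·K)

Using the resistance-network approach (series):
R_aluminium = L/(kA) = 0.001/(224×30) = 1.488×10^-7 K/W
Sum of known resistances R_other = 1.488×10^-7 K/W
Total R = ΔT/Q = 21/381 = 0.05512 K/W
R_cellular glass = R_total − R_other = 0.05512 K/W
k = L/(R·A) = 0.08/(0.05512×30)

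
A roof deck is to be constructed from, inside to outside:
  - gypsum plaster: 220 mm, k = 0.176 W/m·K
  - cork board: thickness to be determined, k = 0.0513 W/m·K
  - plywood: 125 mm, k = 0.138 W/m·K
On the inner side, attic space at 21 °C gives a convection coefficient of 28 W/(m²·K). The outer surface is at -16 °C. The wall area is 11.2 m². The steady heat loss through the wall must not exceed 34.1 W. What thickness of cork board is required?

Series thermal resistances:
R_inner film = 1/(h_i·A) = 1/(28×11.2) = 0.003189 K/W
R_gypsum plaster = L/(kA) = 0.22/(0.176×11.2) = 0.1116 K/W
R_plywood = L/(kA) = 0.125/(0.138×11.2) = 0.08087 K/W
Sum of the known resistances R_other = 0.1957 K/W
Required total resistance R_tot = ΔT/Q_allow = 37/34.1 = 1.085 K/W
R_cork board = R_tot − R_other = 0.8894 K/W
L = R·k·A = 0.8894×0.0513×11.2

L ≈ 511 mm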